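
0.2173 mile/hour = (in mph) 0.2173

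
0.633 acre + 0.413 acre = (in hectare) 0.4233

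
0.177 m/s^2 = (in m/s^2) 0.177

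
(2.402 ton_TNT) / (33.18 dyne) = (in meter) 3.029e+13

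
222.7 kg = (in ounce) 7856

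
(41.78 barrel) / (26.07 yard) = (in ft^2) 2.999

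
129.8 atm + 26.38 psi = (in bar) 133.3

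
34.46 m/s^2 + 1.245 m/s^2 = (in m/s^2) 35.7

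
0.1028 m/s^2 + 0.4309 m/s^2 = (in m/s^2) 0.5337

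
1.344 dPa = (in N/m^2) 0.1344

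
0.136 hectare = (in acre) 0.3361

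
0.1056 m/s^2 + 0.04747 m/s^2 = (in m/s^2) 0.1531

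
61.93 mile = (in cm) 9.967e+06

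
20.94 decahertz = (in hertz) 209.4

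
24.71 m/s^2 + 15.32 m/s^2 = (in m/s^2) 40.03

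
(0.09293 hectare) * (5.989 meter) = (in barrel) 3.501e+04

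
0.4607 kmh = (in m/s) 0.128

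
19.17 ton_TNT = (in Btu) 7.602e+07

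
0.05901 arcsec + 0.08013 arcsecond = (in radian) 6.746e-07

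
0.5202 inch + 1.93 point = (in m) 0.01389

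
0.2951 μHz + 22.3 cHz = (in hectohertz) 0.00223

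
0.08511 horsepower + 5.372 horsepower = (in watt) 4069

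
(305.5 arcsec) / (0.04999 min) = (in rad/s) 0.0004938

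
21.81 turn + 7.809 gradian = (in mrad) 1.372e+05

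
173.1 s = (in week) 0.0002862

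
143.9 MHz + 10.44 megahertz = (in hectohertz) 1.543e+06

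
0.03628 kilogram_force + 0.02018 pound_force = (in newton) 0.4456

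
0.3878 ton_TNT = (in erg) 1.623e+16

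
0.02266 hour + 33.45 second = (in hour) 0.03195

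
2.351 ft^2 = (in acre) 5.397e-05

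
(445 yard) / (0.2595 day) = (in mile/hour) 0.0406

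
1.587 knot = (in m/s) 0.8164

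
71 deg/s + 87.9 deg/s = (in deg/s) 158.9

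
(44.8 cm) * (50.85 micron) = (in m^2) 2.278e-05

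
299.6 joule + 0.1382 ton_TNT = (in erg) 5.782e+15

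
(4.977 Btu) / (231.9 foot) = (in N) 74.29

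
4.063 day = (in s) 3.51e+05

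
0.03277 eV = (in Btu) 4.976e-24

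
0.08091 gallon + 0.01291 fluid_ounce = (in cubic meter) 0.0003067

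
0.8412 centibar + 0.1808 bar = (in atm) 0.1867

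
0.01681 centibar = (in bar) 0.0001681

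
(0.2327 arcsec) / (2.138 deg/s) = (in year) 9.587e-13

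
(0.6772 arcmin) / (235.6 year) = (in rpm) 2.532e-13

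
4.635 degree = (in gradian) 5.15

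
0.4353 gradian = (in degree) 0.3918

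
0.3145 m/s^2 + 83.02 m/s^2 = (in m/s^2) 83.33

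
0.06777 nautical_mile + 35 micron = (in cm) 1.255e+04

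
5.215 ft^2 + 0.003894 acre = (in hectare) 0.001624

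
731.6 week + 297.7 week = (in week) 1029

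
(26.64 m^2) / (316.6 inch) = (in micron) 3.313e+06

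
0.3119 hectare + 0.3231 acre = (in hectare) 0.4427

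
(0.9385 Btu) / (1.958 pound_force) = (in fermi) 1.137e+17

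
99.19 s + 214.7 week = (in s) 1.299e+08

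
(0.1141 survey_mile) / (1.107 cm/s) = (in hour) 4.608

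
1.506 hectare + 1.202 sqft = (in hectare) 1.506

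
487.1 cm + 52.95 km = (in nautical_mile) 28.59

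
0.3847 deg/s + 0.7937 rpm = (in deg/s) 5.147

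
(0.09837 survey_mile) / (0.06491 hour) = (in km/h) 2.439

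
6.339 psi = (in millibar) 437.1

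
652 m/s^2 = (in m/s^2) 652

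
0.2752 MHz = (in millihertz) 2.752e+08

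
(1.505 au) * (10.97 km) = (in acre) 6.103e+11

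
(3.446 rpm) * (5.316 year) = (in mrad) 6.05e+10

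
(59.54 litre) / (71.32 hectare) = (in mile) 5.187e-11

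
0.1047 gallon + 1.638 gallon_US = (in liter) 6.597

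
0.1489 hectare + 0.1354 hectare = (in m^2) 2843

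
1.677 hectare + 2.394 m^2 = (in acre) 4.145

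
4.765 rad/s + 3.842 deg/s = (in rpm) 46.14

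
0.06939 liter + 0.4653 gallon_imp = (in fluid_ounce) 73.87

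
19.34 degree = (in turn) 0.05372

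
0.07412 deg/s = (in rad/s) 0.001294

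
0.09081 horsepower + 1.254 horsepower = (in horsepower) 1.345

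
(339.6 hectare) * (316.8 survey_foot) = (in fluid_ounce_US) 1.109e+13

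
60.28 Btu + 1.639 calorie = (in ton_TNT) 1.52e-05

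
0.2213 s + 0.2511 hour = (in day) 0.01047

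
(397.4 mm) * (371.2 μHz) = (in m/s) 0.0001475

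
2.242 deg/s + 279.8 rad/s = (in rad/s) 279.8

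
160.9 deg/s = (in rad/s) 2.808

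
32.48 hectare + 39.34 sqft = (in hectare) 32.48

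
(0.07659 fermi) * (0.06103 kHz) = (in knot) 9.086e-15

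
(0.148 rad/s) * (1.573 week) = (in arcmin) 4.84e+08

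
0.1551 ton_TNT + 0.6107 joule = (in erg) 6.489e+15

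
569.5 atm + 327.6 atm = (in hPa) 9.09e+05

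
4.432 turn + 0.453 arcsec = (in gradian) 1773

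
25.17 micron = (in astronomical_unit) 1.683e-16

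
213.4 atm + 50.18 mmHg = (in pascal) 2.163e+07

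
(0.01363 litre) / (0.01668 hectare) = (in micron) 0.08171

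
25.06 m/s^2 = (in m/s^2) 25.06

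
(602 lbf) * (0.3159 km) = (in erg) 8.459e+12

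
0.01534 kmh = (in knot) 0.008283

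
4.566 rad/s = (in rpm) 43.6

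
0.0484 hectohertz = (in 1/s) 4.84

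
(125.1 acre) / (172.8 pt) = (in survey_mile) 5160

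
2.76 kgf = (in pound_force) 6.085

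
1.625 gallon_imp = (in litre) 7.387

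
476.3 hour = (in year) 0.05437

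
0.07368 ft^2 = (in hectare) 6.845e-07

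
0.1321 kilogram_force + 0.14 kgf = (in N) 2.668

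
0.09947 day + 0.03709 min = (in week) 0.01421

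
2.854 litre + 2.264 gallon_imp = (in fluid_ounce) 444.5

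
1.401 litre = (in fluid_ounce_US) 47.37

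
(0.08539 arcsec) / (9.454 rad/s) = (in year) 1.389e-15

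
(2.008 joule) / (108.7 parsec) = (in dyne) 5.987e-14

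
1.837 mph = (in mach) 0.002412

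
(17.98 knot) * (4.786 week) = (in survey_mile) 1.664e+04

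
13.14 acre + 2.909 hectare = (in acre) 20.33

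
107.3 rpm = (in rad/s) 11.24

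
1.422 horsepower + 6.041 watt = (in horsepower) 1.43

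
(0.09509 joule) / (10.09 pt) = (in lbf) 6.006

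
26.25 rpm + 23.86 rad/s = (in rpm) 254.1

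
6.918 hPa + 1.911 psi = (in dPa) 1.387e+05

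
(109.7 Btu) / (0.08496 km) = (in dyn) 1.362e+08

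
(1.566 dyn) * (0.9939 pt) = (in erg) 0.05491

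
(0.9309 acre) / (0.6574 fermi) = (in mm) 5.73e+21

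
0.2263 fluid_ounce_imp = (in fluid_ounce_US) 0.2174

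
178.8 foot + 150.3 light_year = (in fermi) 1.422e+33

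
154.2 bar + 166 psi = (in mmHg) 1.242e+05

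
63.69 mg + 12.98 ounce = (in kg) 0.368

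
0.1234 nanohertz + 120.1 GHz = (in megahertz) 1.201e+05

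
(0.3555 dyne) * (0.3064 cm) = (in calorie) 2.603e-09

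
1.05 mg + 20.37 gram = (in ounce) 0.7186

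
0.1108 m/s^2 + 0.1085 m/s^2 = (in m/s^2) 0.2193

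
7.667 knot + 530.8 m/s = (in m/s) 534.7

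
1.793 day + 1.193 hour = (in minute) 2653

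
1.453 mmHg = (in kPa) 0.1937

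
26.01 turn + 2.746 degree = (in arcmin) 5.62e+05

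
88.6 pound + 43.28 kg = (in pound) 184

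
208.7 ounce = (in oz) 208.7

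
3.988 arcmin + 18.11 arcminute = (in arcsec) 1326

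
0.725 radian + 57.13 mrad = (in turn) 0.1245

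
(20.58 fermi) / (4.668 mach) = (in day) 1.499e-22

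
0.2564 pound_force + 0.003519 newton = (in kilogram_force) 0.1167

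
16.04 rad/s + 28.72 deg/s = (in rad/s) 16.54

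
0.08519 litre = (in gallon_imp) 0.01874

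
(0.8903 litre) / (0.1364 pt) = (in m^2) 18.5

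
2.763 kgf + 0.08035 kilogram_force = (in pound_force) 6.269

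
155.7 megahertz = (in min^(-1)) 9.342e+09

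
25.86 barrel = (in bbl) 25.86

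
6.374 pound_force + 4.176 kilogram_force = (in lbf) 15.58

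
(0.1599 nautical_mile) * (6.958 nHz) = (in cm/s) 0.0002061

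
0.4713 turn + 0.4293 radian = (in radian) 3.391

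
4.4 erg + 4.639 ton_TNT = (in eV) 1.211e+29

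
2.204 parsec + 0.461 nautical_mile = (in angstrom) 6.801e+26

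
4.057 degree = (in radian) 0.07081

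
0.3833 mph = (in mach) 0.0005032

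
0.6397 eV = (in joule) 1.025e-19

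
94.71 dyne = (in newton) 0.0009471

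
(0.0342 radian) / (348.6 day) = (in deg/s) 6.506e-08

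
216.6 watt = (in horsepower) 0.2905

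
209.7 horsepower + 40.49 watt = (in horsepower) 209.8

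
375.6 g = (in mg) 3.756e+05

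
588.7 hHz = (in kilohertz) 58.87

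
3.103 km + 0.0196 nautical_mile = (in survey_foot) 1.03e+04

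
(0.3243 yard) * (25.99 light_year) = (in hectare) 7.291e+12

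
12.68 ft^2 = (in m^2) 1.178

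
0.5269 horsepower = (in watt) 392.9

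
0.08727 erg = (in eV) 5.447e+10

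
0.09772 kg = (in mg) 9.772e+04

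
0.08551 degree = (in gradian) 0.09501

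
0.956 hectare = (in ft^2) 1.029e+05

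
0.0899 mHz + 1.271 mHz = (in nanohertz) 1.361e+06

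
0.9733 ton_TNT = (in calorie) 9.733e+08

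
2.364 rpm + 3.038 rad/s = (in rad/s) 3.286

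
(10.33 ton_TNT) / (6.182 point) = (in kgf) 2.021e+12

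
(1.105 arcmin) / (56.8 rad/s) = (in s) 5.659e-06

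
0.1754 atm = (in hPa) 177.7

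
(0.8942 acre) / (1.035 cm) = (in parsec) 1.133e-11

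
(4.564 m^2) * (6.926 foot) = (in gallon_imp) 2119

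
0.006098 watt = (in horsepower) 8.178e-06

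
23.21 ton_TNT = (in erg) 9.711e+17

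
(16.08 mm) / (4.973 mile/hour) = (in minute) 0.0001206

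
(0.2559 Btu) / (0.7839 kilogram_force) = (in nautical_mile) 0.01896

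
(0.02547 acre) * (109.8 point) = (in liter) 3993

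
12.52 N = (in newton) 12.52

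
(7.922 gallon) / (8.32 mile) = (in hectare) 2.24e-10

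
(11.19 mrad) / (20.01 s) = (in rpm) 0.00534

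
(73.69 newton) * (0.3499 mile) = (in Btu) 39.33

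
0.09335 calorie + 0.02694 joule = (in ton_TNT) 9.979e-11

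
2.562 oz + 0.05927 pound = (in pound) 0.2194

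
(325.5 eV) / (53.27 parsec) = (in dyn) 3.173e-30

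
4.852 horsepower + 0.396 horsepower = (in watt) 3913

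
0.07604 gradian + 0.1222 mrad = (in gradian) 0.08382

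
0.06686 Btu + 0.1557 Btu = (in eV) 1.466e+21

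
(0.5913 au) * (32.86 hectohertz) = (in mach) 8.537e+11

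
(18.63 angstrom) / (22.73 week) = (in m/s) 1.355e-16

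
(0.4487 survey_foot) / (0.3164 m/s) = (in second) 0.4323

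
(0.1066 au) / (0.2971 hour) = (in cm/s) 1.491e+09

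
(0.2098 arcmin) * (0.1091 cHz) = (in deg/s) 3.815e-06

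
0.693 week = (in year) 0.01329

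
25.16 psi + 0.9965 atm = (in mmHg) 2058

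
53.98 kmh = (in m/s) 14.99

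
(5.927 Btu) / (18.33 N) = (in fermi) 3.412e+17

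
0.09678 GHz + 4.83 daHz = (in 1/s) 9.678e+07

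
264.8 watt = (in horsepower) 0.3551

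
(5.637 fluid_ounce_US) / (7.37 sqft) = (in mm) 0.2435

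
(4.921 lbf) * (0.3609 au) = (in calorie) 2.825e+11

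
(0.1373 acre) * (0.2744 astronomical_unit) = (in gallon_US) 6.025e+15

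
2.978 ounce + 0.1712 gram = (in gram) 84.6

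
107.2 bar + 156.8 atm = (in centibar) 2.661e+04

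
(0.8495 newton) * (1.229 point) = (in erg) 3683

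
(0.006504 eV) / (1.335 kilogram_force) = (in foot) 2.611e-22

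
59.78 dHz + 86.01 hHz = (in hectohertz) 86.07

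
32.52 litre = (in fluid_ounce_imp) 1145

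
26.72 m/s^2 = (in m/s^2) 26.72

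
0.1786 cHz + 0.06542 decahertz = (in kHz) 0.000656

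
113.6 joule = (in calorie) 27.15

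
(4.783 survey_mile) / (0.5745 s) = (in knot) 2.604e+04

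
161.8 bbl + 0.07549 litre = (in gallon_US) 6796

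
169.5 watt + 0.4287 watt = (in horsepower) 0.2279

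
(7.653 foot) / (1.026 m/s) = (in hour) 0.0006315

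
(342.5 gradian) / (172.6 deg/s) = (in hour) 0.0004961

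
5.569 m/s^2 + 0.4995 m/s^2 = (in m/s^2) 6.069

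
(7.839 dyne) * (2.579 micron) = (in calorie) 4.832e-11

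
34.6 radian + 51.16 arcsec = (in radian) 34.6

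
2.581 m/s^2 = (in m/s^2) 2.581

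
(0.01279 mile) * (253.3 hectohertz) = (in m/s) 5.214e+05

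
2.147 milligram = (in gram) 0.002147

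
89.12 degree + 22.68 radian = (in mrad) 2.424e+04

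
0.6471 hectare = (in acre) 1.599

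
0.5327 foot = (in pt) 460.3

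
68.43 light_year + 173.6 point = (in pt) 1.835e+21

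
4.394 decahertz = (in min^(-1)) 2636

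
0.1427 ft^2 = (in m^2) 0.01326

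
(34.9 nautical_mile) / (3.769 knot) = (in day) 0.3858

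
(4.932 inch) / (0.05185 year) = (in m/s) 7.661e-08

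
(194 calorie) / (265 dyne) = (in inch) 1.206e+07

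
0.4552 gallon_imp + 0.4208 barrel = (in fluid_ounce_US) 2332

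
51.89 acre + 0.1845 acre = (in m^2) 2.107e+05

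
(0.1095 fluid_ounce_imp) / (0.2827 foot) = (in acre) 8.922e-09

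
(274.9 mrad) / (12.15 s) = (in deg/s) 1.296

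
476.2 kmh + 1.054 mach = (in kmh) 1768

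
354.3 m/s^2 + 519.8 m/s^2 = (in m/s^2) 874.1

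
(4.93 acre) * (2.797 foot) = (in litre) 1.701e+07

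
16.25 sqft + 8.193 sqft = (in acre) 0.0005611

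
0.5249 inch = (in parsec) 4.321e-19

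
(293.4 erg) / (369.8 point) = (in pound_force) 5.056e-05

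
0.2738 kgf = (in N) 2.685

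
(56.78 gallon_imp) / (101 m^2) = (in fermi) 2.556e+12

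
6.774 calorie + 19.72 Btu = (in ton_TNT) 4.979e-06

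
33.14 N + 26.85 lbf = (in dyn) 1.526e+07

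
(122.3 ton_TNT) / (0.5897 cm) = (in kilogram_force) 8.848e+12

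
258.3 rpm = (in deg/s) 1550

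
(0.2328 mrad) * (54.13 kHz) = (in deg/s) 722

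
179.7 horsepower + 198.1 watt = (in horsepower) 180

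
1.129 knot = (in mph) 1.299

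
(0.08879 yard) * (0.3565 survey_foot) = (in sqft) 0.09496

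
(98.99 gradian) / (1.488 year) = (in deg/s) 1.899e-06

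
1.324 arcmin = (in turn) 6.13e-05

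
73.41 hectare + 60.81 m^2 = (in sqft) 7.902e+06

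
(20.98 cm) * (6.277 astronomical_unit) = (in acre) 4.868e+07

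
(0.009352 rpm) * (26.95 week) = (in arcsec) 3.293e+09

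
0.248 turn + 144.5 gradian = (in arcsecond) 7.896e+05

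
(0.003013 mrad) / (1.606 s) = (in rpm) 1.792e-05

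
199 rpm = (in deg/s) 1194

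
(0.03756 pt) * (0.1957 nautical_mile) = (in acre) 1.187e-06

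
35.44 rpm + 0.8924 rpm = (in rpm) 36.33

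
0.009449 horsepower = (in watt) 7.046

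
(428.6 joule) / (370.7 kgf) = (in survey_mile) 7.326e-05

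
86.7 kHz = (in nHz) 8.67e+13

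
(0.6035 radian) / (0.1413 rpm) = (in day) 0.0004721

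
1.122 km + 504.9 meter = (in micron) 1.627e+09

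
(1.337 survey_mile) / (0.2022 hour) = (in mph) 6.612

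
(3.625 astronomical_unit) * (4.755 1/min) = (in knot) 8.354e+10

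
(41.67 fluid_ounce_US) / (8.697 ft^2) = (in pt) 4.323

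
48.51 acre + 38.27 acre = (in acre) 86.78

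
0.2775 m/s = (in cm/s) 27.75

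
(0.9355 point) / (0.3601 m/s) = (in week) 1.515e-09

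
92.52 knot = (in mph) 106.5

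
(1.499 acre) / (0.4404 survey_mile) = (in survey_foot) 28.08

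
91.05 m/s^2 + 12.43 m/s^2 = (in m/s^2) 103.5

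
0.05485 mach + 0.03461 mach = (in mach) 0.08946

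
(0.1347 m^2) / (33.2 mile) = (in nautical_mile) 1.361e-09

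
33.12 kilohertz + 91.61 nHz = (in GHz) 3.312e-05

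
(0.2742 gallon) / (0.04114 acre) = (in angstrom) 6.234e+04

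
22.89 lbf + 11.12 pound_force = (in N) 151.3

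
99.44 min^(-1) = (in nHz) 1.657e+09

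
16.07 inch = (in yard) 0.4464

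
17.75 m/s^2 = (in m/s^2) 17.75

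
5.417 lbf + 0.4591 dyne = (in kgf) 2.457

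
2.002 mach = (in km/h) 2454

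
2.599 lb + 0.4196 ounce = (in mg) 1.191e+06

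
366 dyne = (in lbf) 0.0008228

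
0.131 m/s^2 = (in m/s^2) 0.131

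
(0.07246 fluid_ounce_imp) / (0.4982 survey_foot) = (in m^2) 1.356e-05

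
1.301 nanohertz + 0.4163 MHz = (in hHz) 4163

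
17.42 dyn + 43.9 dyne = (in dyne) 61.32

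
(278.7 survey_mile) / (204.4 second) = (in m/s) 2194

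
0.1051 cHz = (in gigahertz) 1.051e-12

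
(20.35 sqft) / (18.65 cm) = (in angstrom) 1.014e+11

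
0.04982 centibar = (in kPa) 0.04982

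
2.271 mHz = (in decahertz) 0.0002271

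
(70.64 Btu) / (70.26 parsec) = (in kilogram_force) 3.505e-15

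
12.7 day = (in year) 0.03479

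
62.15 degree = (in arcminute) 3729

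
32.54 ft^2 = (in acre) 0.000747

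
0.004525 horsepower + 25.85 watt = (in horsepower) 0.03919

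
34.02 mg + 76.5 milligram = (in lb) 0.0002437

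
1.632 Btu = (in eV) 1.075e+22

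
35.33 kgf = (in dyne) 3.465e+07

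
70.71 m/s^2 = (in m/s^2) 70.71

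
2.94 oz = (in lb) 0.1837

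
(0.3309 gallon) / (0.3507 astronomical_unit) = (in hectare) 2.388e-18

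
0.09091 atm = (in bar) 0.09211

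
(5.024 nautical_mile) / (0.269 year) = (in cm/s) 0.1097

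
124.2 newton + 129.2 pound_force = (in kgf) 71.27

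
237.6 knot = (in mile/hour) 273.4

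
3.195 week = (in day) 22.36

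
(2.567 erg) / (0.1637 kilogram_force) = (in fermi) 1.599e+08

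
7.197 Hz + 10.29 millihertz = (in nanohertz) 7.207e+09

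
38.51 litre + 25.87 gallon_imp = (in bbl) 0.9819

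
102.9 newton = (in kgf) 10.49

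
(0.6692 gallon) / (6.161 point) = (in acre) 0.000288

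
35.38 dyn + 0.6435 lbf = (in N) 2.863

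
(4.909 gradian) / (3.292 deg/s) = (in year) 4.256e-08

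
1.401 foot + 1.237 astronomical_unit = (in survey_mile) 1.15e+08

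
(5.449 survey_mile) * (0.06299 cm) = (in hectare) 0.0005524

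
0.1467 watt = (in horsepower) 0.0001967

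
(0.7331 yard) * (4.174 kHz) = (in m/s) 2798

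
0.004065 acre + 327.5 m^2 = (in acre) 0.08499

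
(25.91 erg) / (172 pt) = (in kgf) 4.354e-06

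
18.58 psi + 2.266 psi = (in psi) 20.85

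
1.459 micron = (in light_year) 1.542e-22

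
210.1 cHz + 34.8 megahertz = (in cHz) 3.48e+09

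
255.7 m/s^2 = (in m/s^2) 255.7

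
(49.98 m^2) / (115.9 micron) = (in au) 2.883e-06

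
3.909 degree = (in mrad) 68.22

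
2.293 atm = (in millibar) 2323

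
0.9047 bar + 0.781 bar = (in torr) 1264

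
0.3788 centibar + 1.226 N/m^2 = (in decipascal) 3800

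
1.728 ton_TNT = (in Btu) 6.853e+06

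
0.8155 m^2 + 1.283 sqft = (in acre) 0.000231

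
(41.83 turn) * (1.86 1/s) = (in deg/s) 2.801e+04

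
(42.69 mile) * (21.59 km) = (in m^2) 1.483e+09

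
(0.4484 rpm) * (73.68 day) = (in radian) 2.989e+05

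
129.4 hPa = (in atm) 0.1277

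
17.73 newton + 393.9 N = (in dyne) 4.116e+07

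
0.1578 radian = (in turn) 0.02511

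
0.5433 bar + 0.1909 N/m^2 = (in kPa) 54.33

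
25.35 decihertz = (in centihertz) 253.5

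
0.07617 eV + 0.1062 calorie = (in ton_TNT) 1.062e-10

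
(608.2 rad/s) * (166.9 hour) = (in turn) 5.816e+07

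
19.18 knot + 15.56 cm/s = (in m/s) 10.02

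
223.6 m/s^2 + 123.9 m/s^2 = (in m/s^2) 347.5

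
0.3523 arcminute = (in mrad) 0.1025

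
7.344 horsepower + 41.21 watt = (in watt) 5518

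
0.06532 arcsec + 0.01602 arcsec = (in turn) 6.276e-08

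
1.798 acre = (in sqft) 7.832e+04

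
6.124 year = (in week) 319.3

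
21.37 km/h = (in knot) 11.54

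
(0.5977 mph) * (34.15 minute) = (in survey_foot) 1796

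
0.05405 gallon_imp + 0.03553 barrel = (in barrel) 0.03708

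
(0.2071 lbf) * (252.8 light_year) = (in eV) 1.375e+37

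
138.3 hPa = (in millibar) 138.3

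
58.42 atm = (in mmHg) 4.44e+04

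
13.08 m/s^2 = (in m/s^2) 13.08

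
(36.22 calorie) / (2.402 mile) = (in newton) 0.0392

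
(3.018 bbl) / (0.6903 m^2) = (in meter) 0.6951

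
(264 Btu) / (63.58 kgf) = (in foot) 1466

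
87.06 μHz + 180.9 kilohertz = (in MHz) 0.1809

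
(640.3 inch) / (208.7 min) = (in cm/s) 0.1299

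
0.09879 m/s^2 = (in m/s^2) 0.09879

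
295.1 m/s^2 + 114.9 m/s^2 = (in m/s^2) 410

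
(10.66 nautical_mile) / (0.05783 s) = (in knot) 6.636e+05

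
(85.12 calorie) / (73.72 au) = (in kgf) 3.293e-12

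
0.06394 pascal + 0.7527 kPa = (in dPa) 7528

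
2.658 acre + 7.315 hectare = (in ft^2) 9.032e+05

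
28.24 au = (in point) 1.198e+16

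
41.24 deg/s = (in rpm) 6.873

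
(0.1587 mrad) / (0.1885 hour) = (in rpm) 2.233e-06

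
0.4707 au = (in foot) 2.31e+11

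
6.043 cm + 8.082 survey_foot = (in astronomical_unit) 1.687e-11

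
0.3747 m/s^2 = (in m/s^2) 0.3747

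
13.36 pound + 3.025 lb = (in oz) 262.2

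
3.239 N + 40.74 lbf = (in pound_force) 41.47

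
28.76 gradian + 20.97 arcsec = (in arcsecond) 9.32e+04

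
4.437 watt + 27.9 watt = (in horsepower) 0.04336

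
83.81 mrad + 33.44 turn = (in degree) 1.204e+04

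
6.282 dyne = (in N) 6.282e-05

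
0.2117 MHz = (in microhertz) 2.117e+11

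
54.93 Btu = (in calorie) 1.385e+04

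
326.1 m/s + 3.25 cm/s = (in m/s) 326.1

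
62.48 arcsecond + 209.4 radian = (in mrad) 2.094e+05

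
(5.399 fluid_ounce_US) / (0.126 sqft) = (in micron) 1.364e+04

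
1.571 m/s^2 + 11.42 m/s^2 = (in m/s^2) 12.99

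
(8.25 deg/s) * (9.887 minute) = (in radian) 85.42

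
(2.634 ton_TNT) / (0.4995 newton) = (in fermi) 2.206e+25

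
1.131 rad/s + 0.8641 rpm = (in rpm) 11.66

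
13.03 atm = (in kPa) 1320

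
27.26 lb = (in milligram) 1.236e+07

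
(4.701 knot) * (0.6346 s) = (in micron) 1.535e+06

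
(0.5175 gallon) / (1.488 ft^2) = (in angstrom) 1.417e+08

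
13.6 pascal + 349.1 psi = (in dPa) 2.407e+07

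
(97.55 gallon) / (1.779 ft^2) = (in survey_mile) 0.001388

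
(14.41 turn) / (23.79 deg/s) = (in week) 0.0003605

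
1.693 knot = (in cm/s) 87.1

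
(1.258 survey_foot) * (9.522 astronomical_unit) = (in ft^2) 5.879e+12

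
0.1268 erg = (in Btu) 1.202e-11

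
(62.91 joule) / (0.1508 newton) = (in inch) 1.642e+04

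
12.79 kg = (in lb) 28.2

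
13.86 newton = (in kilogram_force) 1.413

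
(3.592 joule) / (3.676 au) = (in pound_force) 1.468e-12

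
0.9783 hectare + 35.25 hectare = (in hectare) 36.23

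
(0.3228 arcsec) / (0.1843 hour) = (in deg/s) 1.351e-07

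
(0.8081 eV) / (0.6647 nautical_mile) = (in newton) 1.052e-22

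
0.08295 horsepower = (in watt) 61.86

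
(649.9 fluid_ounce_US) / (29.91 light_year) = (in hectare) 6.792e-24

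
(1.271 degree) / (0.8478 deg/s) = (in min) 0.02499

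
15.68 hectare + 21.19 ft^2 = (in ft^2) 1.688e+06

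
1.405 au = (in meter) 2.102e+11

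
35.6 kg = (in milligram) 3.56e+07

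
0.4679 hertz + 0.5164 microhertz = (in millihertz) 467.9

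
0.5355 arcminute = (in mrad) 0.1558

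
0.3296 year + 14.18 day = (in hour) 3228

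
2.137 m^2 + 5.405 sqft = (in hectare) 0.0002639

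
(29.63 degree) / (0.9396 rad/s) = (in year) 1.745e-08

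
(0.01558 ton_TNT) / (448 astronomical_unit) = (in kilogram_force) 9.918e-08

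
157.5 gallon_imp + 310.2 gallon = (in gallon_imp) 415.8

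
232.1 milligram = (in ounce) 0.008187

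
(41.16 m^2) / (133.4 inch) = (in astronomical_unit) 8.12e-11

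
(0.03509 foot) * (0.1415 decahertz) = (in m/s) 0.01513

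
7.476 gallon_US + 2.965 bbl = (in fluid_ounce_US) 1.69e+04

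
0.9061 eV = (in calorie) 3.47e-20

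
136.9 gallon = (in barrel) 3.26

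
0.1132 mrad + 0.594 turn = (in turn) 0.594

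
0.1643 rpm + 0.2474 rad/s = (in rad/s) 0.2646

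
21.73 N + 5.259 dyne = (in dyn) 2.173e+06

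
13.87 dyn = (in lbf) 3.118e-05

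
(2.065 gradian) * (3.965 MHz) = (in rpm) 1.228e+06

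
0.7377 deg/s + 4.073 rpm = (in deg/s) 25.18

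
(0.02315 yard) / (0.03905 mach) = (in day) 1.843e-08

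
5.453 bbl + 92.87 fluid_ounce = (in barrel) 5.47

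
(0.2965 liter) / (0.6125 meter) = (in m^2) 0.0004841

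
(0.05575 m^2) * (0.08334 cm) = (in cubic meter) 4.646e-05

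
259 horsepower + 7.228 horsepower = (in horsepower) 266.2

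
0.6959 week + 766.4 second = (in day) 4.88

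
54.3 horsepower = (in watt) 4.049e+04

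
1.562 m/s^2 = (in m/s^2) 1.562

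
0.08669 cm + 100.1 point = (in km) 3.618e-05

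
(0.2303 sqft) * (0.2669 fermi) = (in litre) 5.71e-15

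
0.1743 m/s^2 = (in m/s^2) 0.1743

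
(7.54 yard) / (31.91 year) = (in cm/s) 6.851e-07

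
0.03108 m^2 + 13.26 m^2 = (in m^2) 13.29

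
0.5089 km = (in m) 508.9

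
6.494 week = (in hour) 1091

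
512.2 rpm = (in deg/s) 3073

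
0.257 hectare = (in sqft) 2.766e+04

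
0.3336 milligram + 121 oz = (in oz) 121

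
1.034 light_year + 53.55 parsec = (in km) 1.662e+15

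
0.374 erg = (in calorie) 8.939e-09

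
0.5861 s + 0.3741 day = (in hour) 8.979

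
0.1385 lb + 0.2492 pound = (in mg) 1.759e+05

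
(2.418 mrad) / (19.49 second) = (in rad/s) 0.0001241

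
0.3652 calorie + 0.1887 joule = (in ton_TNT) 4.103e-10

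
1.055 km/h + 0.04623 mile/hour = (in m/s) 0.3137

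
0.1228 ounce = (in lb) 0.007675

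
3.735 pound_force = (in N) 16.61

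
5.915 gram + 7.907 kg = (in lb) 17.44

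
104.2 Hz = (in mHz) 1.042e+05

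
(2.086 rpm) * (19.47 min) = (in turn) 40.61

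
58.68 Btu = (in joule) 6.191e+04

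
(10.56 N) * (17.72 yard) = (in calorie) 40.9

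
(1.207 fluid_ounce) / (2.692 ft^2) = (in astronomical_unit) 9.541e-16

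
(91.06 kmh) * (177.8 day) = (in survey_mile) 2.414e+05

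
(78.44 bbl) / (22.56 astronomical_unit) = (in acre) 9.131e-16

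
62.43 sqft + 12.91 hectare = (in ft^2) 1.39e+06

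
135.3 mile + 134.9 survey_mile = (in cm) 4.348e+07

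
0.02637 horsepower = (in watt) 19.66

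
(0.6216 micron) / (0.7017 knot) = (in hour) 4.783e-10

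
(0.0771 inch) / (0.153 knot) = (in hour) 6.911e-06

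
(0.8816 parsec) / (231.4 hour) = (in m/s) 3.266e+10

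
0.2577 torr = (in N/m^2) 34.36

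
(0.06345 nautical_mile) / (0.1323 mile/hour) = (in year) 6.3e-05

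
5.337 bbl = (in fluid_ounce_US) 2.869e+04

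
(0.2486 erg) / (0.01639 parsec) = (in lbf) 1.105e-23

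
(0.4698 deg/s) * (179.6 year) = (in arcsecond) 9.579e+12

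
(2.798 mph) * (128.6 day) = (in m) 1.39e+07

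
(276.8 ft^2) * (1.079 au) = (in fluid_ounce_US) 1.404e+17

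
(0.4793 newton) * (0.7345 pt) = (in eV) 7.752e+14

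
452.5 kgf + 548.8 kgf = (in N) 9819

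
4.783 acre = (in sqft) 2.083e+05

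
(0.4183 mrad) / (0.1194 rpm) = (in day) 3.872e-07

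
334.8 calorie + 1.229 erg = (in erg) 1.401e+10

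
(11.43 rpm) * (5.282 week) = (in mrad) 3.824e+09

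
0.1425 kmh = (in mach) 0.0001163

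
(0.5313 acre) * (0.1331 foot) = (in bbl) 548.6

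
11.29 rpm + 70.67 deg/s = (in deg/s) 138.4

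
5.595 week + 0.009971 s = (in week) 5.595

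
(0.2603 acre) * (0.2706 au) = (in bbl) 2.682e+14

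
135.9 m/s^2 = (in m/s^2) 135.9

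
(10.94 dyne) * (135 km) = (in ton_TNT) 3.53e-09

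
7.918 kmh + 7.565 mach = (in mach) 7.571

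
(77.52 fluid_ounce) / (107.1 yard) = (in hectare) 2.341e-09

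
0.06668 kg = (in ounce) 2.352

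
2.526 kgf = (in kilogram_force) 2.526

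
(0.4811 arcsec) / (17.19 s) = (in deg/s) 7.774e-06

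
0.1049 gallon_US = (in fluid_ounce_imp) 13.98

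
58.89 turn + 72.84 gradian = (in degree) 2.127e+04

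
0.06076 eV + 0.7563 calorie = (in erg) 3.164e+07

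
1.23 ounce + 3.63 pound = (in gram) 1681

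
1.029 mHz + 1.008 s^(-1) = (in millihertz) 1009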